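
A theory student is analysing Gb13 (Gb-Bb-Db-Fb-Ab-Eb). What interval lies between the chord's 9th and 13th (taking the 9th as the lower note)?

perfect 5th

That puts Ab below Eb.
From Ab to Eb is 7 semitones, exactly the perfect fifth.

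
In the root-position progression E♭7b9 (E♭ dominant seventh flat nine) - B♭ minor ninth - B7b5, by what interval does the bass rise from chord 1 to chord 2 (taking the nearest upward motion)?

The roots are E♭ and B♭.
From E♭ to B♭ is 7 semitones, exactly the perfect fifth.

P5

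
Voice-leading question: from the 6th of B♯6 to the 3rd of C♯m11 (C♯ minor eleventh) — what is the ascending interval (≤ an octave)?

The 6th of B♯6 is G𝄪; the 3rd of C♯m11 (C♯ minor eleventh) is E.
G𝄪 up to E is 7 semitones, a whole step narrower than a major sixth, so the interval is diminished.

diminished 6th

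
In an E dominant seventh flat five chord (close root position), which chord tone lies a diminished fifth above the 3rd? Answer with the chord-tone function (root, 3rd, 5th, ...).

7th

The chord tones of E7b5 (E dominant seventh flat five) are E, G#, Bb, D.
The 3rd is G#. A diminished fifth above G# is D.
D is the chord's 7th.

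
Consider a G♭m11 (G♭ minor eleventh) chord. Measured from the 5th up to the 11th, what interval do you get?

minor 7th

The chord tones of G♭m11 (G♭ minor eleventh) are G♭-B𝄫-D♭-F♭-A♭-C♭.
5th = D♭; 11th = C♭.
From D♭ to C♭: 10 semitones over a seventh = minor.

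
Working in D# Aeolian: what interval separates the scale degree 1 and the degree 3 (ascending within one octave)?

The scale runs D# E# F# G# A# B C#.
So we need the interval from D# up to F#.
D# up to F# is 3 semitones, a half step narrower than a major third, so the interval is minor.

minor third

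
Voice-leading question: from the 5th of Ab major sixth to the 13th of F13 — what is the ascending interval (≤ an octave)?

The 5th of Ab major sixth is Eb; the 13th of F13 is D.
From Eb to D is 11 semitones, exactly the major seventh.

major seventh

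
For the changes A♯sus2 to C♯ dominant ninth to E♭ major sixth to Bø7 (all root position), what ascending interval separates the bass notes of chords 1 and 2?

The roots are A♯ and C♯.
3 letter names make it a third; at 3 semitones (a half step narrower than major) the quality is minor.

minor third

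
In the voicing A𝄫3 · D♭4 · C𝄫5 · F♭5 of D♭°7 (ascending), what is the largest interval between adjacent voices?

diminished seventh

Adjacent intervals: A𝄫3→D♭4 = augmented fourth; D♭4→C𝄫5 = diminished seventh; C𝄫5→F♭5 = augmented fourth.
The largest is D♭4 to C𝄫5, a diminished seventh (9 semitones).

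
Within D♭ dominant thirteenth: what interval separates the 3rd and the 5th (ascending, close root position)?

minor 3rd

D♭ dominant thirteenth: D♭-F-A♭-C♭-E♭-B♭.
The 3rd is F and the 5th is A♭.
3 letter names make it a third; at 3 semitones (a half step narrower than major) the quality is minor.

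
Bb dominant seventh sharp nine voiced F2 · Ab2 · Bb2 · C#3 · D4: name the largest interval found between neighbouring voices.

minor ninth

Adjacent intervals: F2→Ab2 = minor third; Ab2→Bb2 = major second; Bb2→C#3 = augmented second; C#3→D4 = minor ninth.
The largest is C#3 to D4, a minor ninth (13 semitones).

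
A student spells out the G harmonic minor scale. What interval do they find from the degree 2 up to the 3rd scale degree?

The scale runs G A B♭ C D E♭ F♯.
That puts A below B♭.
From A to B♭: 1 semitone over a second = minor.

minor 2nd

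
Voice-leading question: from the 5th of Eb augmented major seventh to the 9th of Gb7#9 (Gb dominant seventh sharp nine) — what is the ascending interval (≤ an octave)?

minor 7th

The 5th of Eb augmented major seventh is B; the 9th of Gb7#9 (Gb dominant seventh sharp nine) is A.
7 letter names make it a seventh; at 10 semitones (a half step narrower than major) the quality is minor.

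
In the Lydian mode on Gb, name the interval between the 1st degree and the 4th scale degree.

augmented fourth

Gb lydian: Gb Ab Bb C Db Eb F.
The 1st degree is Gb and the scale degree 4 is C.
From Gb to C: 6 semitones over a fourth = augmented.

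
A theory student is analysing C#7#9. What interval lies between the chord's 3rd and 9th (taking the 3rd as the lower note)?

major seventh

C#7#9 is spelled C#-E#-G#-B-D##.
So we need the interval from E# up to D##.
Counting 7 letters and 11 half steps from E# gives a major seventh.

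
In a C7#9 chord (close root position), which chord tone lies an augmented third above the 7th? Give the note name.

Spelling the chord: C–E–G–Bb–D#.
The 7th is Bb. An augmented third above Bb is D#.
D# is the chord's 9th.

D#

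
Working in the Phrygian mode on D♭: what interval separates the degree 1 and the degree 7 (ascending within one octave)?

The scale runs D♭ E𝄫 F♭ G♭ A♭ B𝄫 C♭.
So we need the interval from D♭ up to C♭.
From D♭ to C♭: 10 semitones over a seventh = minor.

minor seventh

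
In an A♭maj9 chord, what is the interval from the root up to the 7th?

major 7th

A♭maj9: A♭, C, E♭, G, B♭.
That puts A♭ below G.
A♭ up to G spans 7 letter names and 11 semitones — a major seventh.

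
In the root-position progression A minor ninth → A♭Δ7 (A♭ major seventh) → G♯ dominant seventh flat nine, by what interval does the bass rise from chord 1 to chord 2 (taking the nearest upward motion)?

diminished octave

The roots are A and A♭.
From A to A♭: 11 semitones over an octave = diminished.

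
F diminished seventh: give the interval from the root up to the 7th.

diminished 7th

The chord tones of F°7 (F diminished seventh) are F-A♭-C♭-E𝄫.
Root = F; 7th = E𝄫.
From F to E𝄫: 9 semitones over a seventh = diminished.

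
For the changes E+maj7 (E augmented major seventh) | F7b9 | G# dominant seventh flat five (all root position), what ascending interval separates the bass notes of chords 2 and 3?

The roots are F and G#.
2 letter names make it a second; at 3 semitones (a half step wider than major) the quality is augmented.

augmented 2nd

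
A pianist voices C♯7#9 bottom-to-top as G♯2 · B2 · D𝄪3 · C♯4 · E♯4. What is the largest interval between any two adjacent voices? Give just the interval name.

Adjacent intervals: G♯2→B2 = minor third; B2→D𝄪3 = augmented third; D𝄪3→C♯4 = diminished seventh; C♯4→E♯4 = major third.
The largest is D𝄪3 to C♯4, a diminished seventh (9 semitones).

d7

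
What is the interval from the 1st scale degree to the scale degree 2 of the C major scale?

M2

C major: C D E F G A B.
1st scale degree = C; 2nd scale degree = D.
C up to D spans 2 letter names and 2 semitones — a major second.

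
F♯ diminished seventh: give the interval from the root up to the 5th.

Spelling the chord: F♯ A C E♭.
So we need the interval from F♯ up to C.
F♯ up to C is 6 semitones, a half step narrower than a perfect fifth, so the interval is diminished.

diminished fifth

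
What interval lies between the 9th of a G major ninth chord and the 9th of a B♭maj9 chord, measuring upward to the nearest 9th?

m3

G major ninth has A as its 9th, and B♭maj9 has C as its 9th.
3 letter names make it a third; at 3 semitones (a half step narrower than major) the quality is minor.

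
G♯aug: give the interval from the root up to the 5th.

G♯aug (G♯ augmented) is spelled G♯–B♯–D𝄪.
So we need the interval from G♯ up to D𝄪.
From G♯ to D𝄪: 8 semitones over a fifth = augmented.

augmented fifth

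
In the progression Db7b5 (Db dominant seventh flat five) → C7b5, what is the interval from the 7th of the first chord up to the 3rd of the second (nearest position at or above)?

A3

The 7th of Db7b5 (Db dominant seventh flat five) is Cb; the 3rd of C7b5 is E.
Cb up to E is 5 semitones, a half step wider than a major third, so the interval is augmented.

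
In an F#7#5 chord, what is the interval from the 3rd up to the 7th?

d5

F#+7 is spelled F#-A#-C##-E.
3rd = A#; 7th = E.
From A# to E: 6 semitones over a fifth = diminished.
This 3–7 tritone is the characteristic tension at the heart of the dominant sound.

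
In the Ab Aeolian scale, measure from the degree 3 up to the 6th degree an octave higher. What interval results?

perfect 11th

The scale runs Ab Bb Cb Db Eb Fb Gb.
That puts Cb below Fb.
Counting 11 letters and 17 half steps from Cb gives a perfect eleventh.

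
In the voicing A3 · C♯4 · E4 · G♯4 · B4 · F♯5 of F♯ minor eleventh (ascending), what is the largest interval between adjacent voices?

perfect fifth

Adjacent intervals: A3→C♯4 = major third; C♯4→E4 = minor third; E4→G♯4 = major third; G♯4→B4 = minor third; B4→F♯5 = perfect fifth.
The largest is B4 to F♯5, a perfect fifth (7 semitones).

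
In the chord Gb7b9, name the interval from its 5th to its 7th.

Gb7b9 (Gb dominant seventh flat nine) is spelled Gb Bb Db Fb Abb.
So we need the interval from Db up to Fb.
Db up to Fb is 3 semitones, a half step narrower than a major third, so the interval is minor.

minor third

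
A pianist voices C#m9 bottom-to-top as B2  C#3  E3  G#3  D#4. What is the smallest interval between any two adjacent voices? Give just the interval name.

major second

Adjacent intervals: B2→C#3 = major second; C#3→E3 = minor third; E3→G#3 = major third; G#3→D#4 = perfect fifth.
The smallest is B2 to C#3, a major second (2 semitones).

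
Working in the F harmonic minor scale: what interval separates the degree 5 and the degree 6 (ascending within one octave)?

F harmonic minor: F G Ab Bb C Db E.
So we need the interval from C up to Db.
From C to Db: 1 semitone over a second = minor.

minor 2nd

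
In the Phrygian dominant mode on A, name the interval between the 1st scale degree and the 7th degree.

minor seventh

The scale runs A Bb C# D E F G.
The 1st scale degree is A and the 7th scale degree is G.
A up to G is 10 semitones, a half step narrower than a major seventh, so the interval is minor.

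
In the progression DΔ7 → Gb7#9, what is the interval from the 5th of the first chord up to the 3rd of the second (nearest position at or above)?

The 5th of DΔ7 is A; the 3rd of Gb7#9 is Bb.
2 letter names make it a second; at 1 semitone (a half step narrower than major) the quality is minor.

minor second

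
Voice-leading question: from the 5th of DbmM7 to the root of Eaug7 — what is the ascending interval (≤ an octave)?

The 5th of DbmM7 is Ab; the root of Eaug7 is E.
From Ab to E: 8 semitones over a fifth = augmented.

augmented 5th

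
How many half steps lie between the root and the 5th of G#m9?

G#m9 (G# minor ninth): G#, B, D#, F#, A#.
G# to D# is a perfect fifth: 7 semitones.

7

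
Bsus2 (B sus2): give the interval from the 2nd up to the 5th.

P4

Bsus2 (B sus2) is spelled B–C#–F#.
So we need the interval from C# up to F#.
Counting 4 letters and 5 half steps from C# gives a perfect fourth.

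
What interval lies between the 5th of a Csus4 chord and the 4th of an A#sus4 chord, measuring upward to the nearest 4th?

augmented fifth

The 5th of Csus4 is G; the 4th of A#sus4 is D#.
From G to D#: 8 semitones over a fifth = augmented.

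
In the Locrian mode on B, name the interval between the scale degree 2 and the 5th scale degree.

The scale runs B C D E F G A.
The scale degree 2 is C and the 5th degree is F.
From C to F is 5 semitones, exactly the perfect fourth.

perfect fourth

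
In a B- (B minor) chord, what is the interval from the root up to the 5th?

perfect 5th

Bm: B-D-F♯.
So we need the interval from B up to F♯.
B up to F♯ spans 5 letter names and 7 semitones — a perfect fifth.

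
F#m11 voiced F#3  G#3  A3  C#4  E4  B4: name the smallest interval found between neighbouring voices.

Adjacent intervals: F#3→G#3 = major second; G#3→A3 = minor second; A3→C#4 = major third; C#4→E4 = minor third; E4→B4 = perfect fifth.
The smallest is G#3 to A3, a minor second (1 semitone).

m2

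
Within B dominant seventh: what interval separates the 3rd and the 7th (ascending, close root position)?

B7 (B dominant seventh) is spelled B–D#–F#–A.
That puts D# below A.
From D# to A: 6 semitones over a fifth = diminished.

diminished fifth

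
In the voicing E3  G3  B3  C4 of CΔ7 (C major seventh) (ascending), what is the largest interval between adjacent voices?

Adjacent intervals: E3→G3 = minor third; G3→B3 = major third; B3→C4 = minor second.
The largest is G3 to B3, a major third (4 semitones).

major third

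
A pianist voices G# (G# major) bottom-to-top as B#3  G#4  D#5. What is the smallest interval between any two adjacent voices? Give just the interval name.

Adjacent intervals: B#3→G#4 = minor sixth; G#4→D#5 = perfect fifth.
The smallest is G#4 to D#5, a perfect fifth (7 semitones).

perfect 5th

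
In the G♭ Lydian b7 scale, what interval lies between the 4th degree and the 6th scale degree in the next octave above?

minor tenth

G♭ lydian dominant: G♭ A♭ B♭ C D♭ E♭ F♭.
So we need the interval from C up to E♭.
From C to E♭: 15 semitones over a tenth = minor.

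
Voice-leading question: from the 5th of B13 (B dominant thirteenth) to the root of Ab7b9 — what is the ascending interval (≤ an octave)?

B13 (B dominant thirteenth) has F# as its 5th, and Ab7b9 has Ab as its root.
3 letter names make it a third; at 2 semitones (a whole step narrower than major) the quality is diminished.

diminished third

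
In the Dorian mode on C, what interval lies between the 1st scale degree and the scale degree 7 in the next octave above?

minor 14th

Spelling the Dorian mode on C: C D Eb F G A Bb.
The 1st scale degree is C and the 7th scale degree (up an octave) is Bb.
14 letter names make it a fourteenth; at 22 semitones (a half step narrower than major) the quality is minor.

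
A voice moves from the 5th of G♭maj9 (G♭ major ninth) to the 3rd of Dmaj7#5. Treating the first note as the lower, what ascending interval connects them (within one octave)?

A3

G♭maj9 (G♭ major ninth) has D♭ as its 5th, and Dmaj7#5 has F♯ as its 3rd.
D♭ up to F♯ is 5 semitones, a half step wider than a major third, so the interval is augmented.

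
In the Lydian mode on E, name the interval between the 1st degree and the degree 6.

major 6th

Spelling the Lydian mode on E: E F# G# A# B C# D#.
1st degree = E; 6th scale degree = C#.
From E to C# is 9 semitones, exactly the major sixth.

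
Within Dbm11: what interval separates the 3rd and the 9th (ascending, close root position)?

Spelling the chord: Db Fb Ab Cb Eb Gb.
3rd = Fb; 9th = Eb.
Fb up to Eb spans 7 letter names and 11 semitones — a major seventh.

major seventh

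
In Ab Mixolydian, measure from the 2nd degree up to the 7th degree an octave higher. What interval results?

m13

Ab mixolydian: Ab Bb C Db Eb F Gb.
2nd degree = Bb; scale degree 7 (up an octave) = Gb.
Bb up to Gb is 20 semitones, a half step narrower than a major thirteenth, so the interval is minor.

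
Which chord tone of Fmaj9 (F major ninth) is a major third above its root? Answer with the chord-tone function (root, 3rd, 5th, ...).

The chord tones of F major ninth are F, A, C, E, G.
The root is F. A major third above F is A.
A is the chord's 3rd.

3rd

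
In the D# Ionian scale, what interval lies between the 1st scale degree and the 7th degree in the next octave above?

D# major: D# E# F## G# A# B# C##.
So we need the interval from D# up to C##.
Counting 14 letters and 23 half steps from D# gives a major fourteenth.

major fourteenth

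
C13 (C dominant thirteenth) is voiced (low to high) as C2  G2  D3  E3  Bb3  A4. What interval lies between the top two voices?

Those voices are Bb3 and A4.
Bb up to A spans 7 letter names and 11 semitones — a major seventh.

major seventh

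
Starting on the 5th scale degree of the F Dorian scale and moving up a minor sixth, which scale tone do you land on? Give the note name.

The scale is F G Ab Bb C D Eb.
The 5th scale degree is C; a minor sixth above that is Ab — scale degree 3.

Ab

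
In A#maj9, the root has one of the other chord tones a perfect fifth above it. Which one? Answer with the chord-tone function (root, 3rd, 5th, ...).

A#maj9 is spelled A#, C##, E#, G##, B#.
The root is A#. A perfect fifth above A# is E#.
E# is the chord's 5th.

5th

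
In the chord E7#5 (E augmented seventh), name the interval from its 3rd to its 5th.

Eaug7 is spelled E–G#–B#–D.
That puts G# below B#.
Counting 3 letters and 4 half steps from G# gives a major third.

major 3rd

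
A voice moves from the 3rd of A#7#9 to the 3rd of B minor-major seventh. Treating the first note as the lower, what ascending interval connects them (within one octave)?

diminished second

The 3rd of A#7#9 is C##; the 3rd of B minor-major seventh is D.
C## up to D is 0 semitones, a whole step narrower than a major second, so the interval is diminished.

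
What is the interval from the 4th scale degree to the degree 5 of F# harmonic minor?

major second

F# harmonic minor: F# G# A B C# D E#.
That puts B below C#.
Counting 2 letters and 2 half steps from B gives a major second.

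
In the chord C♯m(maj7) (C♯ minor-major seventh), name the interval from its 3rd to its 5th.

C♯mM7: C♯-E-G♯-B♯.
So we need the interval from E up to G♯.
Counting 3 letters and 4 half steps from E gives a major third.

M3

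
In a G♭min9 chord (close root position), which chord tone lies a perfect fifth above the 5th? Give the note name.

Ab

G♭m9 is spelled G♭–B𝄫–D♭–F♭–A♭.
The 5th is D♭. A perfect fifth above D♭ is A♭.
A♭ is the chord's 9th.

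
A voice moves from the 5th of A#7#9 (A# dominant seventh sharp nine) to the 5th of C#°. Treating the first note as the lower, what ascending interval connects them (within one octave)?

A#7#9 (A# dominant seventh sharp nine) has E# as its 5th, and C#° has G as its 5th.
3 letter names make it a third; at 2 semitones (a whole step narrower than major) the quality is diminished.

diminished third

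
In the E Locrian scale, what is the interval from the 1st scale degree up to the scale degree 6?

minor sixth

Spelling the E Locrian scale: E F G A Bb C D.
1st scale degree = E; degree 6 = C.
E up to C is 8 semitones, a half step narrower than a major sixth, so the interval is minor.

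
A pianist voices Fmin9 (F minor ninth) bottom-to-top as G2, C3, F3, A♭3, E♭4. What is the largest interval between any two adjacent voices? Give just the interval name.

Adjacent intervals: G2→C3 = perfect fourth; C3→F3 = perfect fourth; F3→A♭3 = minor third; A♭3→E♭4 = perfect fifth.
The largest is A♭3 to E♭4, a perfect fifth (7 semitones).

perfect fifth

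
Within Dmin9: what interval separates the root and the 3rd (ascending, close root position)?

m3

Spelling the chord: D–F–A–C–E.
That puts D below F.
D up to F is 3 semitones, a half step narrower than a major third, so the interval is minor.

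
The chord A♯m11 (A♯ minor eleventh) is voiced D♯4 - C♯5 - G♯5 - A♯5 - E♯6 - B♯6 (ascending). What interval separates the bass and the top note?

major 20th

The outer voices are D♯4 and B♯6.
D♯ up to B♯ spans 20 letter names and 33 semitones — a major 20th.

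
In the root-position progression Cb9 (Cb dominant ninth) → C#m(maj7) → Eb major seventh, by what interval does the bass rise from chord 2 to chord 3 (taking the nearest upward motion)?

The roots are C# and Eb.
3 letter names make it a third; at 2 semitones (a whole step narrower than major) the quality is diminished.

diminished 3rd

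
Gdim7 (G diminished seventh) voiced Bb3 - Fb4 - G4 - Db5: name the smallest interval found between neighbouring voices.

A2

Adjacent intervals: Bb3→Fb4 = diminished fifth; Fb4→G4 = augmented second; G4→Db5 = diminished fifth.
The smallest is Fb4 to G4, an augmented second (3 semitones).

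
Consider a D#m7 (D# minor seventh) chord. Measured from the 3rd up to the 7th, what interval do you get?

perfect fifth

Spelling the chord: D#–F#–A#–C#.
The 3rd is F# and the 7th is C#.
From F# to C# is 7 semitones, exactly the perfect fifth.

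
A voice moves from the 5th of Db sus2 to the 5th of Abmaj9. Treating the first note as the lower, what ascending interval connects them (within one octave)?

P5

The 5th of Db sus2 is Ab; the 5th of Abmaj9 is Eb.
Counting 5 letters and 7 half steps from Ab gives a perfect fifth.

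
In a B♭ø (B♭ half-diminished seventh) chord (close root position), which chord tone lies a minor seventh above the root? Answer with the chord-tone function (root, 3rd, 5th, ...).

Spelling the chord: B♭–D♭–F♭–A♭.
The root is B♭. A minor seventh above B♭ is A♭.
A♭ is the chord's 7th.

7th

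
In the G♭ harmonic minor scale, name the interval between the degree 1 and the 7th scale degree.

The scale runs G♭ A♭ B𝄫 C♭ D♭ E𝄫 F.
Degree 1 = G♭; 7th scale degree = F.
From G♭ to F is 11 semitones, exactly the major seventh.

major seventh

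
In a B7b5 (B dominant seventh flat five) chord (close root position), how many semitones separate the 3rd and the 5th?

2

The chord tones of B7b5 are B–D#–F–A.
D# to F is a diminished third: 2 semitones.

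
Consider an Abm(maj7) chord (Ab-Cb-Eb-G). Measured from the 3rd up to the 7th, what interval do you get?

So we need the interval from Cb up to G.
5 letter names make it a fifth; at 8 semitones (a half step wider than perfect) the quality is augmented.

augmented 5th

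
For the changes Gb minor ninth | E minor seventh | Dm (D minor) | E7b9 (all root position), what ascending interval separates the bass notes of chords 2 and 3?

The roots are E and D.
From E to D: 10 semitones over a seventh = minor.

minor seventh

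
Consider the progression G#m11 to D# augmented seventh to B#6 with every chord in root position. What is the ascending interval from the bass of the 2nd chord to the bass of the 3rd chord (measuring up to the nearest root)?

major sixth

The roots are D# and B#.
Counting 6 letters and 9 half steps from D# gives a major sixth.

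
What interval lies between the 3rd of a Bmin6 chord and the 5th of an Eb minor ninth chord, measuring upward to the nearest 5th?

Bmin6 has D as its 3rd, and Eb minor ninth has Bb as its 5th.
D up to Bb is 8 semitones, a half step narrower than a major sixth, so the interval is minor.

m6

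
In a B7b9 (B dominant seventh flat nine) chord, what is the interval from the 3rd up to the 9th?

d7

Spelling the chord: B D# F# A C.
The 3rd is D# and the 9th is C.
7 letter names make it a seventh; at 9 semitones (a whole step narrower than major) the quality is diminished.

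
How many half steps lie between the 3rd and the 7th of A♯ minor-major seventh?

A♯m(maj7) is spelled A♯, C♯, E♯, G𝄪.
C♯ to G𝄪 is an augmented fifth: 8 semitones.

8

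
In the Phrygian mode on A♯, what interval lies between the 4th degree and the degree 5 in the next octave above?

Spelling the Phrygian mode on A♯: A♯ B C♯ D♯ E♯ F♯ G♯.
4th degree = D♯; 5th scale degree (up an octave) = E♯.
Counting 9 letters and 14 half steps from D♯ gives a major ninth.

major ninth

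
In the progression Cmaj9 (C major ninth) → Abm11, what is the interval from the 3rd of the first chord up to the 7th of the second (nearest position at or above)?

diminished 3rd

The 3rd of Cmaj9 (C major ninth) is E; the 7th of Abm11 is Gb.
From E to Gb: 2 semitones over a third = diminished.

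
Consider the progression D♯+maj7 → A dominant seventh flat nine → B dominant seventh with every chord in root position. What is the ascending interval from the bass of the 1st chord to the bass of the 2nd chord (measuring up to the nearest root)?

The roots are D♯ and A.
From D♯ to A: 6 semitones over a fifth = diminished.

diminished fifth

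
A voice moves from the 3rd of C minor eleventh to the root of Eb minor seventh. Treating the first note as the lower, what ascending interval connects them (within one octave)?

The 3rd of C minor eleventh is Eb; the root of Eb minor seventh is Eb.
Counting 1 letters and 0 half steps from Eb gives a perfect unison.

perfect 1st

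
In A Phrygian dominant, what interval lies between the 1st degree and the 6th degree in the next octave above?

minor thirteenth

The scale runs A B♭ C♯ D E F G.
The 1st degree is A and the 6th scale degree (up an octave) is F.
A up to F is 20 semitones, a half step narrower than a major thirteenth, so the interval is minor.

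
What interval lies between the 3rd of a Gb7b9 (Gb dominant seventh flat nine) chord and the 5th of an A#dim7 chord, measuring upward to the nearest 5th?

The 3rd of Gb7b9 (Gb dominant seventh flat nine) is Bb; the 5th of A#dim7 is E.
From Bb to E: 6 semitones over a fourth = augmented.

augmented fourth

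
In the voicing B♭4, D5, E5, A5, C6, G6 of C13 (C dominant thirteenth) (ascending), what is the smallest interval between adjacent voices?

M2

Adjacent intervals: B♭4→D5 = major third; D5→E5 = major second; E5→A5 = perfect fourth; A5→C6 = minor third; C6→G6 = perfect fifth.
The smallest is D5 to E5, a major second (2 semitones).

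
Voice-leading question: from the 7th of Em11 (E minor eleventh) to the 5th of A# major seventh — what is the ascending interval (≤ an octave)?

Em11 (E minor eleventh) has D as its 7th, and A# major seventh has E# as its 5th.
D up to E# is 3 semitones, a half step wider than a major second, so the interval is augmented.

augmented second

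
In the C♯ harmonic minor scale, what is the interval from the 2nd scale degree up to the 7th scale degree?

Spelling the C♯ harmonic minor scale: C♯ D♯ E F♯ G♯ A B♯.
So we need the interval from D♯ up to B♯.
D♯ up to B♯ spans 6 letter names and 9 semitones — a major sixth.

major sixth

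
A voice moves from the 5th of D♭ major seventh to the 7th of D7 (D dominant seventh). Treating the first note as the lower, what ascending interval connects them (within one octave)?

major third

The 5th of D♭ major seventh is A♭; the 7th of D7 (D dominant seventh) is C.
From A♭ to C is 4 semitones, exactly the major third.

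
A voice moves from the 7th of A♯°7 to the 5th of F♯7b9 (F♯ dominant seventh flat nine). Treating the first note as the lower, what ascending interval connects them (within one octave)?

A♯°7 has G as its 7th, and F♯7b9 (F♯ dominant seventh flat nine) has C♯ as its 5th.
G up to C♯ is 6 semitones, a half step wider than a perfect fourth, so the interval is augmented.

augmented 4th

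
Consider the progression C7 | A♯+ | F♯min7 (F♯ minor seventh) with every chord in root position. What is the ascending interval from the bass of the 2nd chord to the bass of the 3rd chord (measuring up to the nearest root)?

The roots are A♯ and F♯.
6 letter names make it a sixth; at 8 semitones (a half step narrower than major) the quality is minor.

minor sixth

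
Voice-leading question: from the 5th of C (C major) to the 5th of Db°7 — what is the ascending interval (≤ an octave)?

C (C major) has G as its 5th, and Db°7 has Abb as its 5th.
G up to Abb is 0 semitones, a whole step narrower than a major second, so the interval is diminished.

diminished second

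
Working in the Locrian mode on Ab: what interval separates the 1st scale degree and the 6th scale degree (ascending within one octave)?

m6

Ab locrian: Ab Bbb Cb Db Ebb Fb Gb.
1st scale degree = Ab; 6th scale degree = Fb.
6 letter names make it a sixth; at 8 semitones (a half step narrower than major) the quality is minor.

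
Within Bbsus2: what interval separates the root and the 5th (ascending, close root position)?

Bbsus2: Bb C F.
That puts Bb below F.
Counting 5 letters and 7 half steps from Bb gives a perfect fifth.

perfect fifth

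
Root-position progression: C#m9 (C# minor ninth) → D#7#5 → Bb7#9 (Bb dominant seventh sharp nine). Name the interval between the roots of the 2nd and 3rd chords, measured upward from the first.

The roots are D# and Bb.
6 letter names make it a sixth; at 7 semitones (a whole step narrower than major) the quality is diminished.

diminished sixth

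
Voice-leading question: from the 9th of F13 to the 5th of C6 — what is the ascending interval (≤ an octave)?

The 9th of F13 is G; the 5th of C6 is G.
From G to G is 0 semitones, exactly the perfect unison.

perfect unison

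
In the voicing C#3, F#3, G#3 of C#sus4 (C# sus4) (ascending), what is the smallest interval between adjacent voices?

major second

Adjacent intervals: C#3→F#3 = perfect fourth; F#3→G#3 = major second.
The smallest is F#3 to G#3, a major second (2 semitones).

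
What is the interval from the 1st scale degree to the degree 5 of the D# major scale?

D# major: D# E# F## G# A# B# C##.
The 1st scale degree is D# and the scale degree 5 is A#.
From D# to A# is 7 semitones, exactly the perfect fifth.

perfect 5th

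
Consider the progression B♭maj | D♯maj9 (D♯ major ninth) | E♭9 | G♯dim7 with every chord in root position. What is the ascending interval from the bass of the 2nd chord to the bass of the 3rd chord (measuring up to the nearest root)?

The roots are D♯ and E♭.
2 letter names make it a second; at 0 semitones (a whole step narrower than major) the quality is diminished.

diminished 2nd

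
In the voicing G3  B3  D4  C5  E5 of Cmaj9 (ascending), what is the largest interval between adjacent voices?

Adjacent intervals: G3→B3 = major third; B3→D4 = minor third; D4→C5 = minor seventh; C5→E5 = major third.
The largest is D4 to C5, a minor seventh (10 semitones).

minor 7th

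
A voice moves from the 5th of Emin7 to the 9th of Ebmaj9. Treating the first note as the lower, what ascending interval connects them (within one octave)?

d5

Emin7 has B as its 5th, and Ebmaj9 has F as its 9th.
B up to F is 6 semitones, a half step narrower than a perfect fifth, so the interval is diminished.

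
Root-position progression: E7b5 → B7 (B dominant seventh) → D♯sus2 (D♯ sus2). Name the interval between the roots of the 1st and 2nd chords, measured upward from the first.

The roots are E and B.
Counting 5 letters and 7 half steps from E gives a perfect fifth.

perfect 5th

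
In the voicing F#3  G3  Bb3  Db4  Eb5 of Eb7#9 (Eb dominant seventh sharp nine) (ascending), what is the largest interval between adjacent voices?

Adjacent intervals: F#3→G3 = minor second; G3→Bb3 = minor third; Bb3→Db4 = minor third; Db4→Eb5 = major ninth.
The largest is Db4 to Eb5, a major ninth (14 semitones).

major 9th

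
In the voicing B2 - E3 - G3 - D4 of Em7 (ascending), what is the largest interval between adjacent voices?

perfect 5th

Adjacent intervals: B2→E3 = perfect fourth; E3→G3 = minor third; G3→D4 = perfect fifth.
The largest is G3 to D4, a perfect fifth (7 semitones).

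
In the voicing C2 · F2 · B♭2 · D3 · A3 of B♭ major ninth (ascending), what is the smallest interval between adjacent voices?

major third

Adjacent intervals: C2→F2 = perfect fourth; F2→B♭2 = perfect fourth; B♭2→D3 = major third; D3→A3 = perfect fifth.
The smallest is B♭2 to D3, a major third (4 semitones).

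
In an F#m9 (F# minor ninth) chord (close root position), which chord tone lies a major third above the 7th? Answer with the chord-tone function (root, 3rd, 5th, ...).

F# minor ninth: F# A C# E G#.
The 7th is E. A major third above E is G#.
G# is the chord's 9th.

9th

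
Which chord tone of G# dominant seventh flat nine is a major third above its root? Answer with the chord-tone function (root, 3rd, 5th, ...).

3rd

G#7b9 is spelled G#–B#–D#–F#–A.
The root is G#. A major third above G# is B#.
B# is the chord's 3rd.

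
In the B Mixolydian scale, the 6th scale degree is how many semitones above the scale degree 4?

4

The scale is B C♯ D♯ E F♯ G♯ A.
E up to G♯ is a major third — 4 semitones.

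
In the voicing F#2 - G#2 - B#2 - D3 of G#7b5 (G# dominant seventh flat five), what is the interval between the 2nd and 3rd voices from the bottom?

major third

Those voices are G#2 and B#2.
From G# to B# is 4 semitones, exactly the major third.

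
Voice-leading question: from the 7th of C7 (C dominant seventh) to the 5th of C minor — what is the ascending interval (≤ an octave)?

major sixth

The 7th of C7 (C dominant seventh) is B♭; the 5th of C minor is G.
From B♭ to G is 9 semitones, exactly the major sixth.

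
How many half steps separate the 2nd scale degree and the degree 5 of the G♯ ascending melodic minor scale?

5

The scale is G♯ A♯ B C♯ D♯ E♯ F𝄪.
A♯ up to D♯ is a perfect fourth — 5 semitones.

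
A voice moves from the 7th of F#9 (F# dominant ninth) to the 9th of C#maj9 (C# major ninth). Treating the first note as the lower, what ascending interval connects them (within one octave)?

major seventh

F#9 (F# dominant ninth) has E as its 7th, and C#maj9 (C# major ninth) has D# as its 9th.
Counting 7 letters and 11 half steps from E gives a major seventh.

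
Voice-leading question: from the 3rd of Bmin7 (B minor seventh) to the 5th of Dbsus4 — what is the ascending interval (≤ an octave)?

The 3rd of Bmin7 (B minor seventh) is D; the 5th of Dbsus4 is Ab.
From D to Ab: 6 semitones over a fifth = diminished.

d5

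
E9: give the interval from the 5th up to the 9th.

E9 is spelled E, G♯, B, D, F♯.
So we need the interval from B up to F♯.
Counting 5 letters and 7 half steps from B gives a perfect fifth.

perfect fifth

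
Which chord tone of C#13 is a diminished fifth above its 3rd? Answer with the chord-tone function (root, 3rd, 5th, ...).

C#13 is spelled C#–E#–G#–B–D#–A#.
The 3rd is E#. A diminished fifth above E# is B.
B is the chord's 7th.

7th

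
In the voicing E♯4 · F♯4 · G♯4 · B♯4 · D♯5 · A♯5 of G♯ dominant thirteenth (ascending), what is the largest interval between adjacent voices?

Adjacent intervals: E♯4→F♯4 = minor second; F♯4→G♯4 = major second; G♯4→B♯4 = major third; B♯4→D♯5 = minor third; D♯5→A♯5 = perfect fifth.
The largest is D♯5 to A♯5, a perfect fifth (7 semitones).

perfect fifth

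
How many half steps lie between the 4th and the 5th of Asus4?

The chord tones of A sus4 are A–D–E.
D to E is a major second: 2 semitones.

2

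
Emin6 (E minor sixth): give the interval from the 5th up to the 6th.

Spelling the chord: E-G-B-C#.
5th = B; 6th = C#.
From B to C# is 2 semitones, exactly the major second.

M2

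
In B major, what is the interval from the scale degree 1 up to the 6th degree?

Spelling B major: B C# D# E F# G# A#.
The scale degree 1 is B and the scale degree 6 is G#.
B up to G# spans 6 letter names and 9 semitones — a major sixth.

major sixth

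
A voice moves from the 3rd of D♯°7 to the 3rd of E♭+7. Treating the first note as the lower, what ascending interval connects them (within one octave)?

The 3rd of D♯°7 is F♯; the 3rd of E♭+7 is G.
From F♯ to G: 1 semitone over a second = minor.

m2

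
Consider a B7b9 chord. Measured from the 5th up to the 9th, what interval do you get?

Spelling the chord: B-D♯-F♯-A-C.
5th = F♯; 9th = C.
From F♯ to C: 6 semitones over a fifth = diminished.

d5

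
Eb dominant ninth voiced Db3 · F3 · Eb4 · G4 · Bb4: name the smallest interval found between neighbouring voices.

m3

Adjacent intervals: Db3→F3 = major third; F3→Eb4 = minor seventh; Eb4→G4 = major third; G4→Bb4 = minor third.
The smallest is G4 to Bb4, a minor third (3 semitones).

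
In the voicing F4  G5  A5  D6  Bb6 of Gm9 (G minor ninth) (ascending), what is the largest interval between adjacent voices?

Adjacent intervals: F4→G5 = major ninth; G5→A5 = major second; A5→D6 = perfect fourth; D6→Bb6 = minor sixth.
The largest is F4 to G5, a major ninth (14 semitones).

major ninth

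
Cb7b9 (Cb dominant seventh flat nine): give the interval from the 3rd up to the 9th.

diminished seventh

The chord tones of Cb7b9 (Cb dominant seventh flat nine) are Cb–Eb–Gb–Bbb–Dbb.
The 3rd is Eb and the 9th is Dbb.
7 letter names make it a seventh; at 9 semitones (a whole step narrower than major) the quality is diminished.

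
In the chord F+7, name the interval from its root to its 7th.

The chord tones of F augmented seventh are F, A, C♯, E♭.
The root is F and the 7th is E♭.
7 letter names make it a seventh; at 10 semitones (a half step narrower than major) the quality is minor.

minor 7th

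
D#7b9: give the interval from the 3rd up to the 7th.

diminished fifth

D#7b9 (D# dominant seventh flat nine) is spelled D#–F##–A#–C#–E.
So we need the interval from F## up to C#.
From F## to C#: 6 semitones over a fifth = diminished.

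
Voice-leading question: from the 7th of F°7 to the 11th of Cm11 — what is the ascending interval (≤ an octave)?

A2

F°7 has Ebb as its 7th, and Cm11 has F as its 11th.
From Ebb to F: 3 semitones over a second = augmented.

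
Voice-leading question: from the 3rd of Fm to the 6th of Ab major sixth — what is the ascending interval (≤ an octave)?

major 6th

Fm has Ab as its 3rd, and Ab major sixth has F as its 6th.
Ab up to F spans 6 letter names and 9 semitones — a major sixth.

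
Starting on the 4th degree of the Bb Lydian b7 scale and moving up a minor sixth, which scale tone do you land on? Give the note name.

C

The scale is Bb C D E F G Ab.
The 4th degree is E; a minor sixth above that is C — scale degree 2.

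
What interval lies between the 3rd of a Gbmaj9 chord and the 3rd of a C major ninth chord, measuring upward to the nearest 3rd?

The 3rd of Gbmaj9 is Bb; the 3rd of C major ninth is E.
Bb up to E is 6 semitones, a half step wider than a perfect fourth, so the interval is augmented.

augmented 4th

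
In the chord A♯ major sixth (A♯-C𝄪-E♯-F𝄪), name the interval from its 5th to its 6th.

The 5th is E♯ and the 6th is F𝄪.
From E♯ to F𝄪 is 2 semitones, exactly the major second.

major second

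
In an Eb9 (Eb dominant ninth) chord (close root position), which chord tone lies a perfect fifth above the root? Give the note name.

Bb

Eb dominant ninth is spelled Eb-G-Bb-Db-F.
The root is Eb. A perfect fifth above Eb is Bb.
Bb is the chord's 5th.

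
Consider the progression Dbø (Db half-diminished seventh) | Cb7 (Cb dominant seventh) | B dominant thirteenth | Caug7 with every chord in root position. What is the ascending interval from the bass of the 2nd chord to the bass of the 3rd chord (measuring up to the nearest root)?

A7

The roots are Cb and B.
7 letter names make it a seventh; at 12 semitones (a half step wider than major) the quality is augmented.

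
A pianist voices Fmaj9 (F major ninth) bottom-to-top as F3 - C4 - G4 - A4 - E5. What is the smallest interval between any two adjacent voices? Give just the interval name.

M2

Adjacent intervals: F3→C4 = perfect fifth; C4→G4 = perfect fifth; G4→A4 = major second; A4→E5 = perfect fifth.
The smallest is G4 to A4, a major second (2 semitones).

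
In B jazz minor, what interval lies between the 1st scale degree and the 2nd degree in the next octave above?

M9

The scale runs B C# D E F# G# A#.
1st scale degree = B; 2nd scale degree (up an octave) = C#.
From B to C# is 14 semitones, exactly the major ninth.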